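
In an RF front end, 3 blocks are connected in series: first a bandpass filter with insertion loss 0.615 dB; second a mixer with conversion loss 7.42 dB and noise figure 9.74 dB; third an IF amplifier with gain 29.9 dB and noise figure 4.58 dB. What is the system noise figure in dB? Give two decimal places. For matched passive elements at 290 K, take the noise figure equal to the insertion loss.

13.57 dB

Convert to linear (a loss of L dB is a gain of −L dB): F_i = 10^(NF_i/10), G_i = 10^(G_i,dB/10)
  Stage 1: F_1 = 10^(0.615/10) = 1.152, G_1 = 10^(−0.615/10) = 0.8680
  Stage 2: F_2 = 10^(9.74/10) = 9.419, G_2 = 10^(−7.42/10) = 0.1811
  Stage 3: F_3 = 10^(4.58/10) = 2.871, G_3 = 10^(29.9/10) = 977.2
Friis cascade:
  F = 1.152 + (9.419 − 1)/0.8680 + (2.871 − 1)/0.1572 = 22.75
NF = 10 log₁₀(22.75) = 13.57 dB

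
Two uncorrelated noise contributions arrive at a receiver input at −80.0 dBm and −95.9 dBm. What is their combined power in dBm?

Convert to linear, add, convert back:
P₁ = 1.00×10⁻¹¹ W, P₂ = 2.57×10⁻¹³ W
P_tot = 1.03×10⁻¹¹ W → 10 log₁₀(P_tot / 10⁻³) = −79.9 dBm

−79.9 dBm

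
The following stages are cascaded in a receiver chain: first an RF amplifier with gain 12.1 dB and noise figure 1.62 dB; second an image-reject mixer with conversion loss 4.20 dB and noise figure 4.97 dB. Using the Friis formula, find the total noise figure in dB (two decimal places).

2.00 dB

Convert to linear (a loss of L dB is a gain of −L dB): F_i = 10^(NF_i/10), G_i = 10^(G_i,dB/10)
  Stage 1: F_1 = 10^(1.62/10) = 1.452, G_1 = 10^(12.1/10) = 16.22
  Stage 2: F_2 = 10^(4.97/10) = 3.141, G_2 = 10^(−4.20/10) = 0.3802
Friis cascade:
  F = 1.452 + (3.141 − 1)/16.22 = 1.584
NF = 10 log₁₀(1.584) = 2.00 dB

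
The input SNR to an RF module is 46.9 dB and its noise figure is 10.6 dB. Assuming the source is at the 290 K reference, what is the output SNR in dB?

36.3 dB

By definition F = SNR_in/SNR_out, so in dB: SNR_out = SNR_in − NF
SNR_out = 46.9 − 10.6 = 36.3 dB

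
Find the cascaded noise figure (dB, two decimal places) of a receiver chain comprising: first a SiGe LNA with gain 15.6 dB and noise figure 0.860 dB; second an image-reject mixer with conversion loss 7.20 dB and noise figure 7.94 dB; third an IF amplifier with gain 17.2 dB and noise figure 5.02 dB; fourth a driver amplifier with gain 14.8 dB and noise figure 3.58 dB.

Convert to linear (a loss of L dB is a gain of −L dB): F_i = 10^(NF_i/10), G_i = 10^(G_i,dB/10)
  Stage 1: F_1 = 10^(0.860/10) = 1.219, G_1 = 10^(15.6/10) = 36.31
  Stage 2: F_2 = 10^(7.94/10) = 6.223, G_2 = 10^(−7.20/10) = 0.1905
  Stage 3: F_3 = 10^(5.02/10) = 3.177, G_3 = 10^(17.2/10) = 52.48
  Stage 4: F_4 = 10^(3.58/10) = 2.280, G_4 = 10^(14.8/10) = 30.20
Friis cascade:
  F = 1.219 + (6.223 − 1)/36.31 + (3.177 − 1)/6.918 + (2.280 − 1)/363.1 = 1.681
NF = 10 log₁₀(1.681) = 2.26 dB

2.26 dB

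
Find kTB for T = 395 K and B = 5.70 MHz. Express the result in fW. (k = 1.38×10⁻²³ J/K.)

31.1 fW

P_n = kTB = 1.38×10⁻²³ × 395 × 5.70×10⁶ = 3.11×10⁻¹⁴ W = 31.1 fW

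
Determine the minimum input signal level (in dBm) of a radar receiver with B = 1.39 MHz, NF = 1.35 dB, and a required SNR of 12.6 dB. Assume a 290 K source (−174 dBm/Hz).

Sensitivity = −174 + 10 log₁₀(B) + NF + SNR_min
= −174 + 61.43 + 1.35 + 12.6
= −98.62 dBm → −98.6 dBm

−98.6 dBm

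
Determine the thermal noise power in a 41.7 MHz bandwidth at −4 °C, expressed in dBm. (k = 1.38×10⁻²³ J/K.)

T = −4 °C + 273.15 = 269.15 K
P_n = kTB = 1.38×10⁻²³ × 269.15 × 4.17×10⁷ = 1.55×10⁻¹³ W
In dBm: 10 log₁₀(1.55×10⁻¹³ / 10⁻³) = −98.1 dBm

−98.1 dBm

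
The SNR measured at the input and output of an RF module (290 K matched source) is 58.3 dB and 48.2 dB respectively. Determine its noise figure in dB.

NF (dB) = SNR_in(dB) − SNR_out(dB) when the source is at T₀
NF = 58.3 − 48.2 = 10.1 dB

10.1 dB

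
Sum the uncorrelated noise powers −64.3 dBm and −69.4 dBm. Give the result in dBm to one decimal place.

−63.1 dBm

Convert to linear, add, convert back:
P₁ = 3.72×10⁻¹⁰ W, P₂ = 1.15×10⁻¹⁰ W
P_tot = 4.86×10⁻¹⁰ W → 10 log₁₀(P_tot / 10⁻³) = −63.1 dBm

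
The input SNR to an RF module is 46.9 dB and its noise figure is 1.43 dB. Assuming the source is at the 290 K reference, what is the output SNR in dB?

45.47 dB

By definition F = SNR_in/SNR_out, so in dB: SNR_out = SNR_in − NF
SNR_out = 46.9 − 1.43 = 45.47 dB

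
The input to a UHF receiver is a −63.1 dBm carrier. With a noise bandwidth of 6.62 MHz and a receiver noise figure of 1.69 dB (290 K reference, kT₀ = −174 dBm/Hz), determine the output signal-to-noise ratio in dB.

41.0 dB

Noise floor: N = −174 + 10 log₁₀(B) + NF
10 log₁₀(6.62×10⁶) = 68.21 dB
N = −174 + 68.21 + 1.69 = −104.10 dBm
SNR = P_sig − N = −63.1 − (−104.10) = 41.00 dB → 41.0 dB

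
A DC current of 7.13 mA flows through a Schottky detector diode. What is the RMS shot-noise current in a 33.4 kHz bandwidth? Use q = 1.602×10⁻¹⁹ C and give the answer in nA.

8.74 nA

I_n = √(2qI·B)
2qI·B = 2 × 1.602×10⁻¹⁹ × 7.13×10⁻³ × 3.34×10⁴ = 7.63×10⁻¹⁷ A²
I_n = √(7.63×10⁻¹⁷) = 8.74×10⁻⁹ A = 8.74 nA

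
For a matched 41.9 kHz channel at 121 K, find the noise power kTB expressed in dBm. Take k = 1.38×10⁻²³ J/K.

−131.6 dBm

P_n = kTB = 1.38×10⁻²³ × 121 × 4.19×10⁴ = 7.00×10⁻¹⁷ W
In dBm: 10 log₁₀(7.00×10⁻¹⁷ / 10⁻³) = −131.6 dBm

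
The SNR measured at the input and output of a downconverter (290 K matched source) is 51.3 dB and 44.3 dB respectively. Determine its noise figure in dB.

NF (dB) = SNR_in(dB) − SNR_out(dB) when the source is at T₀
NF = 51.3 − 44.3 = 7.0 dB

7.0 dB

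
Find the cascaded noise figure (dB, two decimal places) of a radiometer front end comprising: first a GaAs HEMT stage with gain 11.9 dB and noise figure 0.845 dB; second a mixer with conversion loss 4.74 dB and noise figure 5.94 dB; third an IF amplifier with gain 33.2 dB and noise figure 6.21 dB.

3.04 dB

Convert to linear (a loss of L dB is a gain of −L dB): F_i = 10^(NF_i/10), G_i = 10^(G_i,dB/10)
  Stage 1: F_1 = 10^(0.845/10) = 1.215, G_1 = 10^(11.9/10) = 15.49
  Stage 2: F_2 = 10^(5.94/10) = 3.926, G_2 = 10^(−4.74/10) = 0.3357
  Stage 3: F_3 = 10^(6.21/10) = 4.178, G_3 = 10^(33.2/10) = 2089
Friis cascade:
  F = 1.215 + (3.926 − 1)/15.49 + (4.178 − 1)/5.200 = 2.015
NF = 10 log₁₀(2.015) = 3.04 dB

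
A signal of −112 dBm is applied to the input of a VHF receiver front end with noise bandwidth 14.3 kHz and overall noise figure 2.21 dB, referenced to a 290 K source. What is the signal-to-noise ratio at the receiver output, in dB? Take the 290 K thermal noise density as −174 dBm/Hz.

Noise floor: N = −174 + 10 log₁₀(B) + NF
10 log₁₀(1.43×10⁴) = 41.55 dB
N = −174 + 41.55 + 2.21 = −130.24 dBm
SNR = P_sig − N = −112 − (−130.24) = 18.24 dB → 18.2 dB

18.2 dB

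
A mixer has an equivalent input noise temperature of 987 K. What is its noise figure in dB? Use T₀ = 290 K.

6.44 dB

F = 1 + T_e/T₀ = 1 + 987/290 = 4.40345
NF = 10 log₁₀(4.40345) = 6.44 dB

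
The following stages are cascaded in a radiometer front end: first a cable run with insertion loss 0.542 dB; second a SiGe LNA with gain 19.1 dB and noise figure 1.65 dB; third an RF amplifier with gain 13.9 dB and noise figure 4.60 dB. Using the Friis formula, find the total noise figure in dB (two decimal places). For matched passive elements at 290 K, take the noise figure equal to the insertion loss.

Convert to linear (a loss of L dB is a gain of −L dB): F_i = 10^(NF_i/10), G_i = 10^(G_i,dB/10)
  Stage 1: F_1 = 10^(0.542/10) = 1.133, G_1 = 10^(−0.542/10) = 0.8827
  Stage 2: F_2 = 10^(1.65/10) = 1.462, G_2 = 10^(19.1/10) = 81.28
  Stage 3: F_3 = 10^(4.60/10) = 2.884, G_3 = 10^(13.9/10) = 24.55
Friis cascade:
  F = 1.133 + (1.462 − 1)/0.8827 + (2.884 − 1)/71.75 = 1.683
NF = 10 log₁₀(1.683) = 2.26 dB

2.26 dB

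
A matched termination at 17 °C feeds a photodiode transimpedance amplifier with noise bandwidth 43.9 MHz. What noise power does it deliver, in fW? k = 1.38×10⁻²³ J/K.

T = 17 °C + 273.15 = 290.15 K
P_n = kTB = 1.38×10⁻²³ × 290.15 × 4.39×10⁷ = 1.76×10⁻¹³ W = 176 fW

176 fW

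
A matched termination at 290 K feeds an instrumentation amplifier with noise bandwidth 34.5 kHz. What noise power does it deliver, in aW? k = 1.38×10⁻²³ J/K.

138 aW

P_n = kTB = 1.38×10⁻²³ × 290 × 3.45×10⁴ = 1.38×10⁻¹⁶ W = 138 aW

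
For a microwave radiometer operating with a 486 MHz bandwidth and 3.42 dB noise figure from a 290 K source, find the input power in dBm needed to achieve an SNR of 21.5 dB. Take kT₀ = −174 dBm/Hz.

Sensitivity = −174 + 10 log₁₀(B) + NF + SNR_min
= −174 + 86.87 + 3.42 + 21.5
= −62.21 dBm → −62.2 dBm

−62.2 dBm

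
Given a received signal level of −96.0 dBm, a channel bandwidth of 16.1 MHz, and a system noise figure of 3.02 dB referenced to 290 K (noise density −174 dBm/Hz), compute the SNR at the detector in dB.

Noise floor: N = −174 + 10 log₁₀(B) + NF
10 log₁₀(1.61×10⁷) = 72.07 dB
N = −174 + 72.07 + 3.02 = −98.91 dBm
SNR = P_sig − N = −96.0 − (−98.91) = 2.91 dB → 2.9 dB

2.9 dB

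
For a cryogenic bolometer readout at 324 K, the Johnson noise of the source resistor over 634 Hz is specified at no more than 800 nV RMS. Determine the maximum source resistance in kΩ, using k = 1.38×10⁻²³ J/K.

56.4 kΩ

Johnson–Nyquist: V_n = √(4kTRB) ⇒ R = V_n² / (4kTB)
4kTB = 4 × 1.38×10⁻²³ × 324 × 6.34×10² = 1.13×10⁻¹⁷
R = (8.00×10⁻⁷)² / 1.13×10⁻¹⁷ = 5.64×10⁴ Ω = 56.4 kΩ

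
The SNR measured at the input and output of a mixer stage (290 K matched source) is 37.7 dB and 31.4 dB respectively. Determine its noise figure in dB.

6.3 dB

NF (dB) = SNR_in(dB) − SNR_out(dB) when the source is at T₀
NF = 37.7 − 31.4 = 6.3 dB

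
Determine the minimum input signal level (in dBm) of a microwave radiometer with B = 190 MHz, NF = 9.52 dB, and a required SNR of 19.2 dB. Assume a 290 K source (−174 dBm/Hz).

Sensitivity = −174 + 10 log₁₀(B) + NF + SNR_min
= −174 + 82.79 + 9.52 + 19.2
= −62.49 dBm → −62.5 dBm

−62.5 dBm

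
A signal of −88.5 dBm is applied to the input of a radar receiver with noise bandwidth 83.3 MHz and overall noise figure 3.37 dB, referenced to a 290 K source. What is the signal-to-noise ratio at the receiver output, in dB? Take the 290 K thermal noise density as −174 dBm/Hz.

2.9 dB

Noise floor: N = −174 + 10 log₁₀(B) + NF
10 log₁₀(8.33×10⁷) = 79.21 dB
N = −174 + 79.21 + 3.37 = −91.42 dBm
SNR = P_sig − N = −88.5 − (−91.42) = 2.92 dB → 2.9 dB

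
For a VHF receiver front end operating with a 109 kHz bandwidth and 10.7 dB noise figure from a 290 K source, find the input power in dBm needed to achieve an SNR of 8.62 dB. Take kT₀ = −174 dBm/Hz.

Sensitivity = −174 + 10 log₁₀(B) + NF + SNR_min
= −174 + 50.37 + 10.7 + 8.62
= −104.31 dBm → −104.3 dBm

−104.3 dBm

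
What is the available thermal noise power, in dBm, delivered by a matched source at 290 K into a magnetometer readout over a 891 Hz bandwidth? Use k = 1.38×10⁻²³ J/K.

P_n = kTB = 1.38×10⁻²³ × 290 × 8.91×10² = 3.57×10⁻¹⁸ W
In dBm: 10 log₁₀(3.57×10⁻¹⁸ / 10⁻³) = −144.5 dBm

−144.5 dBm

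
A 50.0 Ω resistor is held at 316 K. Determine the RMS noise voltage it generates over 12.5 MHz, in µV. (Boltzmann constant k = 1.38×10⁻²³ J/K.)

3.30 µV

V_n = √(4kTRB)
4kTRB = 4 × 1.38×10⁻²³ × 316 × 5.00×10¹ × 1.25×10⁷ = 1.09×10⁻¹¹ V²
V_n = √(1.09×10⁻¹¹) = 3.30×10⁻⁶ V = 3.30 µV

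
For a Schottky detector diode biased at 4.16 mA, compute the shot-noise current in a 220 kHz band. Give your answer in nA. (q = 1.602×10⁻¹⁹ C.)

I_n = √(2qI·B)
2qI·B = 2 × 1.602×10⁻¹⁹ × 4.16×10⁻³ × 2.20×10⁵ = 2.93×10⁻¹⁶ A²
I_n = √(2.93×10⁻¹⁶) = 1.71×10⁻⁸ A = 17.1 nA

17.1 nA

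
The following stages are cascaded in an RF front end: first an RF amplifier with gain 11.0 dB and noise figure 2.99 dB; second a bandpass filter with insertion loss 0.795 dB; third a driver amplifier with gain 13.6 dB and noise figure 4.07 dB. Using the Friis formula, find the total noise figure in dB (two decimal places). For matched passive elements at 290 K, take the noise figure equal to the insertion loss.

Convert to linear (a loss of L dB is a gain of −L dB): F_i = 10^(NF_i/10), G_i = 10^(G_i,dB/10)
  Stage 1: F_1 = 10^(2.99/10) = 1.991, G_1 = 10^(11.0/10) = 12.59
  Stage 2: F_2 = 10^(0.795/10) = 1.201, G_2 = 10^(−0.795/10) = 0.8327
  Stage 3: F_3 = 10^(4.07/10) = 2.553, G_3 = 10^(13.6/10) = 22.91
Friis cascade:
  F = 1.991 + (1.201 − 1)/12.59 + (2.553 − 1)/10.48 = 2.155
NF = 10 log₁₀(2.155) = 3.33 dB

3.33 dB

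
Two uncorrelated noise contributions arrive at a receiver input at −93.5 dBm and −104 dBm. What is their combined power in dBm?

Convert to linear, add, convert back:
P₁ = 4.47×10⁻¹³ W, P₂ = 3.98×10⁻¹⁴ W
P_tot = 4.86×10⁻¹³ W → 10 log₁₀(P_tot / 10⁻³) = −93.1 dBm

−93.1 dBm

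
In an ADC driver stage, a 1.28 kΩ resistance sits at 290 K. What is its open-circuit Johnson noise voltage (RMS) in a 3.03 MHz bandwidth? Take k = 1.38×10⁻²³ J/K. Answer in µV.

V_n = √(4kTRB)
4kTRB = 4 × 1.38×10⁻²³ × 290 × 1.28×10³ × 3.03×10⁶ = 6.21×10⁻¹¹ V²
V_n = √(6.21×10⁻¹¹) = 7.88×10⁻⁶ V = 7.88 µV

7.88 µV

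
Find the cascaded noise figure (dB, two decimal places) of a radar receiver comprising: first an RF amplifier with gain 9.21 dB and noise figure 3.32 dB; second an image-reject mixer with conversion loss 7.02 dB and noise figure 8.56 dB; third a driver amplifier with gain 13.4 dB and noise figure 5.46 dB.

Convert to linear (a loss of L dB is a gain of −L dB): F_i = 10^(NF_i/10), G_i = 10^(G_i,dB/10)
  Stage 1: F_1 = 10^(3.32/10) = 2.148, G_1 = 10^(9.21/10) = 8.337
  Stage 2: F_2 = 10^(8.56/10) = 7.178, G_2 = 10^(−7.02/10) = 0.1986
  Stage 3: F_3 = 10^(5.46/10) = 3.516, G_3 = 10^(13.4/10) = 21.88
Friis cascade:
  F = 2.148 + (7.178 − 1)/8.337 + (3.516 − 1)/1.656 = 4.408
NF = 10 log₁₀(4.408) = 6.44 dB

6.44 dB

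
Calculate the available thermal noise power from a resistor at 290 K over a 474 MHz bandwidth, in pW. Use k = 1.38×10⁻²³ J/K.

1.90 pW

P_n = kTB = 1.38×10⁻²³ × 290 × 4.74×10⁸ = 1.90×10⁻¹² W = 1.90 pW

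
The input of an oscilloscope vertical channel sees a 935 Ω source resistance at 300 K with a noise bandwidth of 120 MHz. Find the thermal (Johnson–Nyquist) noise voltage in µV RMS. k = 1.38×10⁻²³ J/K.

43.1 µV

V_n = √(4kTRB)
4kTRB = 4 × 1.38×10⁻²³ × 300 × 9.35×10² × 1.20×10⁸ = 1.86×10⁻⁹ V²
V_n = √(1.86×10⁻⁹) = 4.31×10⁻⁵ V = 43.1 µV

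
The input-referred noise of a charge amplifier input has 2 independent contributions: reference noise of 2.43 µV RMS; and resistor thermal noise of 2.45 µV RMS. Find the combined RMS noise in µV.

3.45 µV

Uncorrelated sources add in power (mean-square): V_tot = √(ΣV_i²)
V_tot = √[(2.43×10⁻⁶)² + (2.45×10⁻⁶)²] = 3.45×10⁻⁶ V = 3.45 µV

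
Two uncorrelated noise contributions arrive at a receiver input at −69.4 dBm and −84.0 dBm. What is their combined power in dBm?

−69.3 dBm

Convert to linear, add, convert back:
P₁ = 1.15×10⁻¹⁰ W, P₂ = 3.98×10⁻¹² W
P_tot = 1.19×10⁻¹⁰ W → 10 log₁₀(P_tot / 10⁻³) = −69.3 dBm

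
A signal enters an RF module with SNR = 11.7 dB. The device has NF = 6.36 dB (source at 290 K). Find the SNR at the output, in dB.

By definition F = SNR_in/SNR_out, so in dB: SNR_out = SNR_in − NF
SNR_out = 11.7 − 6.36 = 5.34 dB

5.34 dB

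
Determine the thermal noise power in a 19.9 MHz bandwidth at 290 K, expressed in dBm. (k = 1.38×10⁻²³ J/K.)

−101.0 dBm

P_n = kTB = 1.38×10⁻²³ × 290 × 1.99×10⁷ = 7.96×10⁻¹⁴ W
In dBm: 10 log₁₀(7.96×10⁻¹⁴ / 10⁻³) = −101.0 dBm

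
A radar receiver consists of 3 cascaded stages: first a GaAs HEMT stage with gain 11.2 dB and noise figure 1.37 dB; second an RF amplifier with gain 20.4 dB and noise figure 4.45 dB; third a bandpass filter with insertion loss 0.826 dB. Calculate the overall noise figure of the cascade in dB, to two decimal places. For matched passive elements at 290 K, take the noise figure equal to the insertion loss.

Convert to linear (a loss of L dB is a gain of −L dB): F_i = 10^(NF_i/10), G_i = 10^(G_i,dB/10)
  Stage 1: F_1 = 10^(1.37/10) = 1.371, G_1 = 10^(11.2/10) = 13.18
  Stage 2: F_2 = 10^(4.45/10) = 2.786, G_2 = 10^(20.4/10) = 109.6
  Stage 3: F_3 = 10^(0.826/10) = 1.209, G_3 = 10^(−0.826/10) = 0.8268
Friis cascade:
  F = 1.371 + (2.786 − 1)/13.18 + (1.209 − 1)/1445 = 1.507
NF = 10 log₁₀(1.507) = 1.78 dB

1.78 dB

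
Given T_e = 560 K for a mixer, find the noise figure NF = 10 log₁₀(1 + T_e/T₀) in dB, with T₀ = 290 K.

4.67 dB

F = 1 + T_e/T₀ = 1 + 560/290 = 2.93103
NF = 10 log₁₀(2.93103) = 4.67 dB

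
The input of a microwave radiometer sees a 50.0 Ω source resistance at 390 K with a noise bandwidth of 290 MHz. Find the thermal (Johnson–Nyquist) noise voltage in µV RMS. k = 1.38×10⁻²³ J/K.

V_n = √(4kTRB)
4kTRB = 4 × 1.38×10⁻²³ × 390 × 5.00×10¹ × 2.90×10⁸ = 3.12×10⁻¹⁰ V²
V_n = √(3.12×10⁻¹⁰) = 1.77×10⁻⁵ V = 17.7 µV

17.7 µV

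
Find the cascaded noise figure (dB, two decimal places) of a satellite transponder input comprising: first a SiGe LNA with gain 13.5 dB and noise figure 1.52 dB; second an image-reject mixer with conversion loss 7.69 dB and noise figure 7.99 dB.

2.19 dB

Convert to linear (a loss of L dB is a gain of −L dB): F_i = 10^(NF_i/10), G_i = 10^(G_i,dB/10)
  Stage 1: F_1 = 10^(1.52/10) = 1.419, G_1 = 10^(13.5/10) = 22.39
  Stage 2: F_2 = 10^(7.99/10) = 6.295, G_2 = 10^(−7.69/10) = 0.1702
Friis cascade:
  F = 1.419 + (6.295 − 1)/22.39 = 1.656
NF = 10 log₁₀(1.656) = 2.19 dB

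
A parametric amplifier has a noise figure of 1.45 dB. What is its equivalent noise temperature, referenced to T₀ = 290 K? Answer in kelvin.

F = 10^(1.45/10) = 1.39637
T_e = (F − 1)·T₀ = (1.39637 − 1) × 290 = 115 K

115 K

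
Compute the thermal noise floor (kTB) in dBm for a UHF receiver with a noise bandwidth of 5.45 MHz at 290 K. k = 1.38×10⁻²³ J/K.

P_n = kTB = 1.38×10⁻²³ × 290 × 5.45×10⁶ = 2.18×10⁻¹⁴ W
In dBm: 10 log₁₀(2.18×10⁻¹⁴ / 10⁻³) = −106.6 dBm

−106.6 dBm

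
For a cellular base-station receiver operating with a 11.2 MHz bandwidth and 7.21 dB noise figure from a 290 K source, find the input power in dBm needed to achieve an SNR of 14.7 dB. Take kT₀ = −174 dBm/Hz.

Sensitivity = −174 + 10 log₁₀(B) + NF + SNR_min
= −174 + 70.49 + 7.21 + 14.7
= −81.60 dBm → −81.6 dBm

−81.6 dBm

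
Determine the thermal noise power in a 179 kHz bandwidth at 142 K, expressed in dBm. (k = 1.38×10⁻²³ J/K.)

−124.5 dBm

P_n = kTB = 1.38×10⁻²³ × 142 × 1.79×10⁵ = 3.51×10⁻¹⁶ W
In dBm: 10 log₁₀(3.51×10⁻¹⁶ / 10⁻³) = −124.5 dBm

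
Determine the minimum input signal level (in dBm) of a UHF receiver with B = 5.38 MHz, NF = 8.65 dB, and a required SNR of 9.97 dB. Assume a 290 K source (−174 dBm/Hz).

−88.1 dBm

Sensitivity = −174 + 10 log₁₀(B) + NF + SNR_min
= −174 + 67.31 + 8.65 + 9.97
= −88.07 dBm → −88.1 dBm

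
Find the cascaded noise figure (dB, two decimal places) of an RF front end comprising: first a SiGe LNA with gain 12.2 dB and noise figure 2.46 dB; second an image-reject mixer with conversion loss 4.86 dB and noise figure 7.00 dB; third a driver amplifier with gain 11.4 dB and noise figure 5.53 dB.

Convert to linear (a loss of L dB is a gain of −L dB): F_i = 10^(NF_i/10), G_i = 10^(G_i,dB/10)
  Stage 1: F_1 = 10^(2.46/10) = 1.762, G_1 = 10^(12.2/10) = 16.60
  Stage 2: F_2 = 10^(7.00/10) = 5.012, G_2 = 10^(−4.86/10) = 0.3266
  Stage 3: F_3 = 10^(5.53/10) = 3.573, G_3 = 10^(11.4/10) = 13.80
Friis cascade:
  F = 1.762 + (5.012 − 1)/16.60 + (3.573 − 1)/5.420 = 2.478
NF = 10 log₁₀(2.478) = 3.94 dB

3.94 dB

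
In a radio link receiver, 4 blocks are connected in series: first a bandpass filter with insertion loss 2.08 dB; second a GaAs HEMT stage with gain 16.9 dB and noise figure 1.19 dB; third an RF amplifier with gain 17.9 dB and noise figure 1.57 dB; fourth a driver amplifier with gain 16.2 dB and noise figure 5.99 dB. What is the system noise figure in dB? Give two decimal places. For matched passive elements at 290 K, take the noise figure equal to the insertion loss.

Convert to linear (a loss of L dB is a gain of −L dB): F_i = 10^(NF_i/10), G_i = 10^(G_i,dB/10)
  Stage 1: F_1 = 10^(2.08/10) = 1.614, G_1 = 10^(−2.08/10) = 0.6194
  Stage 2: F_2 = 10^(1.19/10) = 1.315, G_2 = 10^(16.9/10) = 48.98
  Stage 3: F_3 = 10^(1.57/10) = 1.435, G_3 = 10^(17.9/10) = 61.66
  Stage 4: F_4 = 10^(5.99/10) = 3.972, G_4 = 10^(16.2/10) = 41.69
Friis cascade:
  F = 1.614 + (1.315 − 1)/0.6194 + (1.435 − 1)/30.34 + (3.972 − 1)/1871 = 2.139
NF = 10 log₁₀(2.139) = 3.30 dB

3.30 dB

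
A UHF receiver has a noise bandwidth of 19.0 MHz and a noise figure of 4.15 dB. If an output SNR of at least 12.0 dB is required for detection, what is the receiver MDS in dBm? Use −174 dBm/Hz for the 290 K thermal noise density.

−85.1 dBm

Sensitivity = −174 + 10 log₁₀(B) + NF + SNR_min
= −174 + 72.79 + 4.15 + 12.0
= −85.06 dBm → −85.1 dBm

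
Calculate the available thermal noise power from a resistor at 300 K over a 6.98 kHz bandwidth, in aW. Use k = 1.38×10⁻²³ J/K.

P_n = kTB = 1.38×10⁻²³ × 300 × 6.98×10³ = 2.89×10⁻¹⁷ W = 28.9 aW

28.9 aW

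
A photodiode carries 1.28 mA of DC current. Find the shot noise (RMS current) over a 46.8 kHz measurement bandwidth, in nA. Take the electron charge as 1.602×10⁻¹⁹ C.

I_n = √(2qI·B)
2qI·B = 2 × 1.602×10⁻¹⁹ × 1.28×10⁻³ × 4.68×10⁴ = 1.92×10⁻¹⁷ A²
I_n = √(1.92×10⁻¹⁷) = 4.38×10⁻⁹ A = 4.38 nA

4.38 nA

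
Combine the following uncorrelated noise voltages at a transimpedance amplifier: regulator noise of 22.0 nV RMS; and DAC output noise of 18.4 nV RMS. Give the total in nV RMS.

28.7 nV

Uncorrelated sources add in power (mean-square): V_tot = √(ΣV_i²)
V_tot = √[(2.20×10⁻⁸)² + (1.84×10⁻⁸)²] = 2.87×10⁻⁸ V = 28.7 nV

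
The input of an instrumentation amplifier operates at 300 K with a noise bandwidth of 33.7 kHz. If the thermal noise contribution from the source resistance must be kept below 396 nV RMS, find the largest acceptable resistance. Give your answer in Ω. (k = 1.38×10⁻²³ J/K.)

Johnson–Nyquist: V_n = √(4kTRB) ⇒ R = V_n² / (4kTB)
4kTB = 4 × 1.38×10⁻²³ × 300 × 3.37×10⁴ = 5.58×10⁻¹⁶
R = (3.96×10⁻⁷)² / 5.58×10⁻¹⁶ = 2.81×10² Ω = 281 Ω

281 Ω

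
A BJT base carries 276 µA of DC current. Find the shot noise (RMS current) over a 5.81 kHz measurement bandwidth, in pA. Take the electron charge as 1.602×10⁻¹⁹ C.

717 pA

I_n = √(2qI·B)
2qI·B = 2 × 1.602×10⁻¹⁹ × 2.76×10⁻⁴ × 5.81×10³ = 5.14×10⁻¹⁹ A²
I_n = √(5.14×10⁻¹⁹) = 7.17×10⁻¹⁰ A = 717 pA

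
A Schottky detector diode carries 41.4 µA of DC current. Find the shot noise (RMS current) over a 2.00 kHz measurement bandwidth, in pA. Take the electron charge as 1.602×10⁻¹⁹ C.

163 pA

I_n = √(2qI·B)
2qI·B = 2 × 1.602×10⁻¹⁹ × 4.14×10⁻⁵ × 2.00×10³ = 2.65×10⁻²⁰ A²
I_n = √(2.65×10⁻²⁰) = 1.63×10⁻¹⁰ A = 163 pA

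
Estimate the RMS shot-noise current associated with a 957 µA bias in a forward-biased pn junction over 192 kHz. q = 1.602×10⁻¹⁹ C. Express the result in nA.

7.67 nA

I_n = √(2qI·B)
2qI·B = 2 × 1.602×10⁻¹⁹ × 9.57×10⁻⁴ × 1.92×10⁵ = 5.89×10⁻¹⁷ A²
I_n = √(5.89×10⁻¹⁷) = 7.67×10⁻⁹ A = 7.67 nA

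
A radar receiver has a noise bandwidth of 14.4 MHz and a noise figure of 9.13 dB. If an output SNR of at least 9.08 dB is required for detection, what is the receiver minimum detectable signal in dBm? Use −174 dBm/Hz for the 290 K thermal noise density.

−84.2 dBm

Sensitivity = −174 + 10 log₁₀(B) + NF + SNR_min
= −174 + 71.58 + 9.13 + 9.08
= −84.21 dBm → −84.2 dBm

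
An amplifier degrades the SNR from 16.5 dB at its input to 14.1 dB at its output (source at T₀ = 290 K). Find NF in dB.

NF (dB) = SNR_in(dB) − SNR_out(dB) when the source is at T₀
NF = 16.5 − 14.1 = 2.4 dB

2.4 dB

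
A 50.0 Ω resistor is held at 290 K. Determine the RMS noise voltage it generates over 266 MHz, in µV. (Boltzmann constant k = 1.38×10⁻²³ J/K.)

V_n = √(4kTRB)
4kTRB = 4 × 1.38×10⁻²³ × 290 × 5.00×10¹ × 2.66×10⁸ = 2.13×10⁻¹⁰ V²
V_n = √(2.13×10⁻¹⁰) = 1.46×10⁻⁵ V = 14.6 µV

14.6 µV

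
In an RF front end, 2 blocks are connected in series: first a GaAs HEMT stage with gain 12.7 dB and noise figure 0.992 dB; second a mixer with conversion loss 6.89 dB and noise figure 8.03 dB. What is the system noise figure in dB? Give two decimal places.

Convert to linear (a loss of L dB is a gain of −L dB): F_i = 10^(NF_i/10), G_i = 10^(G_i,dB/10)
  Stage 1: F_1 = 10^(0.992/10) = 1.257, G_1 = 10^(12.7/10) = 18.62
  Stage 2: F_2 = 10^(8.03/10) = 6.353, G_2 = 10^(−6.89/10) = 0.2046
Friis cascade:
  F = 1.257 + (6.353 − 1)/18.62 = 1.544
NF = 10 log₁₀(1.544) = 1.89 dB

1.89 dB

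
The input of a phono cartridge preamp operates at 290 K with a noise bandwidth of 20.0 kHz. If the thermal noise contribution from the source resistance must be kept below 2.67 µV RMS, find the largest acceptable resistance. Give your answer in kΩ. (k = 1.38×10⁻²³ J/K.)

22.3 kΩ

Johnson–Nyquist: V_n = √(4kTRB) ⇒ R = V_n² / (4kTB)
4kTB = 4 × 1.38×10⁻²³ × 290 × 2.00×10⁴ = 3.20×10⁻¹⁶
R = (2.67×10⁻⁶)² / 3.20×10⁻¹⁶ = 2.23×10⁴ Ω = 22.3 kΩ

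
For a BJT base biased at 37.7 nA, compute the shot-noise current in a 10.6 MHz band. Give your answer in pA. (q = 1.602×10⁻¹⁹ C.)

358 pA

I_n = √(2qI·B)
2qI·B = 2 × 1.602×10⁻¹⁹ × 3.77×10⁻⁸ × 1.06×10⁷ = 1.28×10⁻¹⁹ A²
I_n = √(1.28×10⁻¹⁹) = 3.58×10⁻¹⁰ A = 358 pA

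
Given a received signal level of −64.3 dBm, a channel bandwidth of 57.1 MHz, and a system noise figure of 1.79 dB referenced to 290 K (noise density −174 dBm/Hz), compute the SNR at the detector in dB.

Noise floor: N = −174 + 10 log₁₀(B) + NF
10 log₁₀(5.71×10⁷) = 77.57 dB
N = −174 + 77.57 + 1.79 = −94.64 dBm
SNR = P_sig − N = −64.3 − (−94.64) = 30.34 dB → 30.3 dB

30.3 dB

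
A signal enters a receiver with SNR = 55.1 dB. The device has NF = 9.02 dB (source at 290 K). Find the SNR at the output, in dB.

By definition F = SNR_in/SNR_out, so in dB: SNR_out = SNR_in − NF
SNR_out = 55.1 − 9.02 = 46.08 dB

46.08 dB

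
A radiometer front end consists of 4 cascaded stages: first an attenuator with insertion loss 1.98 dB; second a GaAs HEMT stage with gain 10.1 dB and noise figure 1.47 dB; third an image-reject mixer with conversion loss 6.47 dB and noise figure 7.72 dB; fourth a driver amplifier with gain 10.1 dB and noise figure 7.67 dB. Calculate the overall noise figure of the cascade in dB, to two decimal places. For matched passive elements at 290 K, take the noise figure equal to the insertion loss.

Convert to linear (a loss of L dB is a gain of −L dB): F_i = 10^(NF_i/10), G_i = 10^(G_i,dB/10)
  Stage 1: F_1 = 10^(1.98/10) = 1.578, G_1 = 10^(−1.98/10) = 0.6339
  Stage 2: F_2 = 10^(1.47/10) = 1.403, G_2 = 10^(10.1/10) = 10.23
  Stage 3: F_3 = 10^(7.72/10) = 5.916, G_3 = 10^(−6.47/10) = 0.2254
  Stage 4: F_4 = 10^(7.67/10) = 5.848, G_4 = 10^(10.1/10) = 10.23
Friis cascade:
  F = 1.578 + (1.403 − 1)/0.6339 + (5.916 − 1)/6.486 + (5.848 − 1)/1.462 = 6.286
NF = 10 log₁₀(6.286) = 7.98 dB

7.98 dB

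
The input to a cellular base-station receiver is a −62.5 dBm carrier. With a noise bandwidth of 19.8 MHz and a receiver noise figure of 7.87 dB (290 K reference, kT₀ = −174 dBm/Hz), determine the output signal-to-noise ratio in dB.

Noise floor: N = −174 + 10 log₁₀(B) + NF
10 log₁₀(1.98×10⁷) = 72.97 dB
N = −174 + 72.97 + 7.87 = −93.16 dBm
SNR = P_sig − N = −62.5 − (−93.16) = 30.66 dB → 30.7 dB

30.7 dB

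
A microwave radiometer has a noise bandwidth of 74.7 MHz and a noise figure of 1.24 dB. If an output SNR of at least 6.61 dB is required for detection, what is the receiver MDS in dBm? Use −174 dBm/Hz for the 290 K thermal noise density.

−87.4 dBm

Sensitivity = −174 + 10 log₁₀(B) + NF + SNR_min
= −174 + 78.73 + 1.24 + 6.61
= −87.42 dBm → −87.4 dBm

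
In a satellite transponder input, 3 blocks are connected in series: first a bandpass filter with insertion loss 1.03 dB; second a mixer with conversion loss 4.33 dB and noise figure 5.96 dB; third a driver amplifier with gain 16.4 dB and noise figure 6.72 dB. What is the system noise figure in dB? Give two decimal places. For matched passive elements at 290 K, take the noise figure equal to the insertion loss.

12.48 dB

Convert to linear (a loss of L dB is a gain of −L dB): F_i = 10^(NF_i/10), G_i = 10^(G_i,dB/10)
  Stage 1: F_1 = 10^(1.03/10) = 1.268, G_1 = 10^(−1.03/10) = 0.7889
  Stage 2: F_2 = 10^(5.96/10) = 3.945, G_2 = 10^(−4.33/10) = 0.3690
  Stage 3: F_3 = 10^(6.72/10) = 4.699, G_3 = 10^(16.4/10) = 43.65
Friis cascade:
  F = 1.268 + (3.945 − 1)/0.7889 + (4.699 − 1)/0.2911 = 17.71
NF = 10 log₁₀(17.71) = 12.48 dB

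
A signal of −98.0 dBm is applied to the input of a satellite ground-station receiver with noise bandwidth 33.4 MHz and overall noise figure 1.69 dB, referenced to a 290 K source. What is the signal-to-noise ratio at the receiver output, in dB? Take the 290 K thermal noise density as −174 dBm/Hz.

Noise floor: N = −174 + 10 log₁₀(B) + NF
10 log₁₀(3.34×10⁷) = 75.24 dB
N = −174 + 75.24 + 1.69 = −97.07 dBm
SNR = P_sig − N = −98.0 − (−97.07) = −0.93 dB → −0.9 dB

−0.9 dB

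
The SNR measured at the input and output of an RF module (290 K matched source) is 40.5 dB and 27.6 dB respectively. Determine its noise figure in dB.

12.9 dB

NF (dB) = SNR_in(dB) − SNR_out(dB) when the source is at T₀
NF = 40.5 − 27.6 = 12.9 dB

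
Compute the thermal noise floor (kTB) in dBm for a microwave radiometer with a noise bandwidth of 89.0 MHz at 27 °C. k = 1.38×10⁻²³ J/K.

T = 27 °C + 273.15 = 300.15 K
P_n = kTB = 1.38×10⁻²³ × 300.15 × 8.90×10⁷ = 3.69×10⁻¹³ W
In dBm: 10 log₁₀(3.69×10⁻¹³ / 10⁻³) = −94.3 dBm

−94.3 dBm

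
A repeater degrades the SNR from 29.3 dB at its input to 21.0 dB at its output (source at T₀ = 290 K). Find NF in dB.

NF (dB) = SNR_in(dB) − SNR_out(dB) when the source is at T₀
NF = 29.3 − 21.0 = 8.3 dB

8.3 dB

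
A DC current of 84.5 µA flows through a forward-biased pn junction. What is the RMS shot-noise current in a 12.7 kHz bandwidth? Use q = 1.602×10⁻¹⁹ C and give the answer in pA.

586 pA

I_n = √(2qI·B)
2qI·B = 2 × 1.602×10⁻¹⁹ × 8.45×10⁻⁵ × 1.27×10⁴ = 3.44×10⁻¹⁹ A²
I_n = √(3.44×10⁻¹⁹) = 5.86×10⁻¹⁰ A = 586 pA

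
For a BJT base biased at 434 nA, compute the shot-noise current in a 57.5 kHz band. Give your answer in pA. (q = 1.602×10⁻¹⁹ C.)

I_n = √(2qI·B)
2qI·B = 2 × 1.602×10⁻¹⁹ × 4.34×10⁻⁷ × 5.75×10⁴ = 8.00×10⁻²¹ A²
I_n = √(8.00×10⁻²¹) = 8.94×10⁻¹¹ A = 89.4 pA

89.4 pA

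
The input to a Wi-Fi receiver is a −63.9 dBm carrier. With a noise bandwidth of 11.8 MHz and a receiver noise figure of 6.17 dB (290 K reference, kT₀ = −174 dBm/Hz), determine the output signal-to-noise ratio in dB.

33.2 dB

Noise floor: N = −174 + 10 log₁₀(B) + NF
10 log₁₀(1.18×10⁷) = 70.72 dB
N = −174 + 70.72 + 6.17 = −97.11 dBm
SNR = P_sig − N = −63.9 − (−97.11) = 33.21 dB → 33.2 dB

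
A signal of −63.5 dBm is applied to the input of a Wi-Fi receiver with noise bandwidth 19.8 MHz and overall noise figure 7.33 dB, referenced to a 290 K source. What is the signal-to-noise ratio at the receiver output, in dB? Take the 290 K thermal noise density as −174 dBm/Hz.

Noise floor: N = −174 + 10 log₁₀(B) + NF
10 log₁₀(1.98×10⁷) = 72.97 dB
N = −174 + 72.97 + 7.33 = −93.70 dBm
SNR = P_sig − N = −63.5 − (−93.70) = 30.20 dB → 30.2 dB

30.2 dB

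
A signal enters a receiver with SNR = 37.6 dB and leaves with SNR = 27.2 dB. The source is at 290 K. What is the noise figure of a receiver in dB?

NF (dB) = SNR_in(dB) − SNR_out(dB) when the source is at T₀
NF = 37.6 − 27.2 = 10.4 dB

10.4 dB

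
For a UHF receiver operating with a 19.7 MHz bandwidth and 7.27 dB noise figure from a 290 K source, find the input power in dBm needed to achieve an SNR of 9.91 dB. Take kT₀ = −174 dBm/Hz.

Sensitivity = −174 + 10 log₁₀(B) + NF + SNR_min
= −174 + 72.94 + 7.27 + 9.91
= −83.88 dBm → −83.9 dBm

−83.9 dBm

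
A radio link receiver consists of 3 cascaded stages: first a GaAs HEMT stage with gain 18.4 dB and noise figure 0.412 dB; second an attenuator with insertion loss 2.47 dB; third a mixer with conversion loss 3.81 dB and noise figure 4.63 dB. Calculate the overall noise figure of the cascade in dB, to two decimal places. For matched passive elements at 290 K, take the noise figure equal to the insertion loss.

Convert to linear (a loss of L dB is a gain of −L dB): F_i = 10^(NF_i/10), G_i = 10^(G_i,dB/10)
  Stage 1: F_1 = 10^(0.412/10) = 1.100, G_1 = 10^(18.4/10) = 69.18
  Stage 2: F_2 = 10^(2.47/10) = 1.766, G_2 = 10^(−2.47/10) = 0.5662
  Stage 3: F_3 = 10^(4.63/10) = 2.904, G_3 = 10^(−3.81/10) = 0.4159
Friis cascade:
  F = 1.100 + (1.766 − 1)/69.18 + (2.904 − 1)/39.17 = 1.159
NF = 10 log₁₀(1.159) = 0.64 dB

0.64 dB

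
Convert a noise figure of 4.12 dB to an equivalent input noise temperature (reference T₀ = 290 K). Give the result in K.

F = 10^(4.12/10) = 2.58226
T_e = (F − 1)·T₀ = (2.58226 − 1) × 290 = 459 K

459 K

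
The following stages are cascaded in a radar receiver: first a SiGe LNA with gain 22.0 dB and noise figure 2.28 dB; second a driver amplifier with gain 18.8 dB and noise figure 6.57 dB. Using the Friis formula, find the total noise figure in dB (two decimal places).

Convert to linear (a loss of L dB is a gain of −L dB): F_i = 10^(NF_i/10), G_i = 10^(G_i,dB/10)
  Stage 1: F_1 = 10^(2.28/10) = 1.690, G_1 = 10^(22.0/10) = 158.5
  Stage 2: F_2 = 10^(6.57/10) = 4.539, G_2 = 10^(18.8/10) = 75.86
Friis cascade:
  F = 1.690 + (4.539 − 1)/158.5 = 1.713
NF = 10 log₁₀(1.713) = 2.34 dB

2.34 dB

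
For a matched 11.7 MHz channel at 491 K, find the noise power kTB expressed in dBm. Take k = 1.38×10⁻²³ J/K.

P_n = kTB = 1.38×10⁻²³ × 491 × 1.17×10⁷ = 7.93×10⁻¹⁴ W
In dBm: 10 log₁₀(7.93×10⁻¹⁴ / 10⁻³) = −101.0 dBm

−101.0 dBm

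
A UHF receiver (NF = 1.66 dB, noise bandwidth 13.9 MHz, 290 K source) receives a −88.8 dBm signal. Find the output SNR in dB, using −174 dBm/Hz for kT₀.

Noise floor: N = −174 + 10 log₁₀(B) + NF
10 log₁₀(1.39×10⁷) = 71.43 dB
N = −174 + 71.43 + 1.66 = −100.91 dBm
SNR = P_sig − N = −88.8 − (−100.91) = 12.11 dB → 12.1 dB

12.1 dB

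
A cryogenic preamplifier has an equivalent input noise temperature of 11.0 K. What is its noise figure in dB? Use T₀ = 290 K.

F = 1 + T_e/T₀ = 1 + 11.0/290 = 1.03793
NF = 10 log₁₀(1.03793) = 0.162 dB

0.162 dB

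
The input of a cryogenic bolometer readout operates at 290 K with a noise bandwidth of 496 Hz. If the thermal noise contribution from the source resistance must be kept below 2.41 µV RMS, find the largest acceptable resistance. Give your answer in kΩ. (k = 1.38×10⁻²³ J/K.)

Johnson–Nyquist: V_n = √(4kTRB) ⇒ R = V_n² / (4kTB)
4kTB = 4 × 1.38×10⁻²³ × 290 × 4.96×10² = 7.94×10⁻¹⁸
R = (2.41×10⁻⁶)² / 7.94×10⁻¹⁸ = 7.32×10⁵ Ω = 732 kΩ

732 kΩ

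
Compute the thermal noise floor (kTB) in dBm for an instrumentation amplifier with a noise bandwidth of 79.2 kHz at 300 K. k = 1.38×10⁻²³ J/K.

P_n = kTB = 1.38×10⁻²³ × 300 × 7.92×10⁴ = 3.28×10⁻¹⁶ W
In dBm: 10 log₁₀(3.28×10⁻¹⁶ / 10⁻³) = −124.8 dBm

−124.8 dBm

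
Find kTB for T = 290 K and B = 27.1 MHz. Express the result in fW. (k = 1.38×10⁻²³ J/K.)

108 fW

P_n = kTB = 1.38×10⁻²³ × 290 × 2.71×10⁷ = 1.08×10⁻¹³ W = 108 fW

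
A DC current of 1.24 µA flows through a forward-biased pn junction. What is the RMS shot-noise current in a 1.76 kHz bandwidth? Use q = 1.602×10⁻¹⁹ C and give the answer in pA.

I_n = √(2qI·B)
2qI·B = 2 × 1.602×10⁻¹⁹ × 1.24×10⁻⁶ × 1.76×10³ = 6.99×10⁻²² A²
I_n = √(6.99×10⁻²²) = 2.64×10⁻¹¹ A = 26.4 pA

26.4 pA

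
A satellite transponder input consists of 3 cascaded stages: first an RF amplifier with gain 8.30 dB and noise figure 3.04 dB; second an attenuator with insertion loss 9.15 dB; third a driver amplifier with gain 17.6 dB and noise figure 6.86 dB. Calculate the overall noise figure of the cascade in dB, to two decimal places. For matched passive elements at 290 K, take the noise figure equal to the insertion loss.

8.90 dB

Convert to linear (a loss of L dB is a gain of −L dB): F_i = 10^(NF_i/10), G_i = 10^(G_i,dB/10)
  Stage 1: F_1 = 10^(3.04/10) = 2.014, G_1 = 10^(8.30/10) = 6.761
  Stage 2: F_2 = 10^(9.15/10) = 8.222, G_2 = 10^(−9.15/10) = 0.1216
  Stage 3: F_3 = 10^(6.86/10) = 4.853, G_3 = 10^(17.6/10) = 57.54
Friis cascade:
  F = 2.014 + (8.222 − 1)/6.761 + (4.853 − 1)/0.8222 = 7.768
NF = 10 log₁₀(7.768) = 8.90 dB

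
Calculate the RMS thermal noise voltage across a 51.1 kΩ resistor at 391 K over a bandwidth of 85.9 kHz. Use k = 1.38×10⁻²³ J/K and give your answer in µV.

V_n = √(4kTRB)
4kTRB = 4 × 1.38×10⁻²³ × 391 × 5.11×10⁴ × 8.59×10⁴ = 9.47×10⁻¹¹ V²
V_n = √(9.47×10⁻¹¹) = 9.73×10⁻⁶ V = 9.73 µV

9.73 µV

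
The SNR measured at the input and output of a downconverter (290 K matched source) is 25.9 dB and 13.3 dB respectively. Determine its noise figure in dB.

12.6 dB

NF (dB) = SNR_in(dB) − SNR_out(dB) when the source is at T₀
NF = 25.9 − 13.3 = 12.6 dB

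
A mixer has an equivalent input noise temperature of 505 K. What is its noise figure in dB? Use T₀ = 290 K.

4.38 dB

F = 1 + T_e/T₀ = 1 + 505/290 = 2.74138
NF = 10 log₁₀(2.74138) = 4.38 dB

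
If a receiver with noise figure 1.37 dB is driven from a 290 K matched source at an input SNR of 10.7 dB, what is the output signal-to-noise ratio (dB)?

By definition F = SNR_in/SNR_out, so in dB: SNR_out = SNR_in − NF
SNR_out = 10.7 − 1.37 = 9.33 dB

9.33 dB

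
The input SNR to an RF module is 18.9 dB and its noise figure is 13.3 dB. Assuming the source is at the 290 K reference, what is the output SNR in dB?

5.6 dB

By definition F = SNR_in/SNR_out, so in dB: SNR_out = SNR_in − NF
SNR_out = 18.9 − 13.3 = 5.6 dB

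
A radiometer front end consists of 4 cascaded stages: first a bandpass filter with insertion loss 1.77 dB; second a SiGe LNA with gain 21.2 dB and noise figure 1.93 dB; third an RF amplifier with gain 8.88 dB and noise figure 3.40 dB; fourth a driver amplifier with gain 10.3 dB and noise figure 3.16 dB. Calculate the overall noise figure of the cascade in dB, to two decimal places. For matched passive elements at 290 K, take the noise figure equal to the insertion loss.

3.73 dB

Convert to linear (a loss of L dB is a gain of −L dB): F_i = 10^(NF_i/10), G_i = 10^(G_i,dB/10)
  Stage 1: F_1 = 10^(1.77/10) = 1.503, G_1 = 10^(−1.77/10) = 0.6653
  Stage 2: F_2 = 10^(1.93/10) = 1.560, G_2 = 10^(21.2/10) = 131.8
  Stage 3: F_3 = 10^(3.40/10) = 2.188, G_3 = 10^(8.88/10) = 7.727
  Stage 4: F_4 = 10^(3.16/10) = 2.070, G_4 = 10^(10.3/10) = 10.72
Friis cascade:
  F = 1.503 + (1.560 − 1)/0.6653 + (2.188 − 1)/87.70 + (2.070 − 1)/677.6 = 2.359
NF = 10 log₁₀(2.359) = 3.73 dB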